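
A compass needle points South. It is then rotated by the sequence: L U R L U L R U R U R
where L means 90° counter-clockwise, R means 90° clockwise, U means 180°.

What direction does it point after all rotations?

Answer: Final heading: West

Derivation:
Start: South
  L (left (90° counter-clockwise)) -> East
  U (U-turn (180°)) -> West
  R (right (90° clockwise)) -> North
  L (left (90° counter-clockwise)) -> West
  U (U-turn (180°)) -> East
  L (left (90° counter-clockwise)) -> North
  R (right (90° clockwise)) -> East
  U (U-turn (180°)) -> West
  R (right (90° clockwise)) -> North
  U (U-turn (180°)) -> South
  R (right (90° clockwise)) -> West
Final: West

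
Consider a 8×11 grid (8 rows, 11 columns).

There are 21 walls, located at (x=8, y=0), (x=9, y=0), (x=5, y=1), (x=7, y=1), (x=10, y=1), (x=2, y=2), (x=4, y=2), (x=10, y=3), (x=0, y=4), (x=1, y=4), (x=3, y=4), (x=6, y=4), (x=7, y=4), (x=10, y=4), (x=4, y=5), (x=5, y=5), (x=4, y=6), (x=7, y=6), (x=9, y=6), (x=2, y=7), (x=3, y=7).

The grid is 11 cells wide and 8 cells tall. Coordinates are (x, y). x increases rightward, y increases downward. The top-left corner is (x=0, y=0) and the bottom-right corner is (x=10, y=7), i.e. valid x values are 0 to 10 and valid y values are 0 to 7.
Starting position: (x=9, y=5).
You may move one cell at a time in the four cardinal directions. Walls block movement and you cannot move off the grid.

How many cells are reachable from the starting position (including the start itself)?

Answer: Reachable cells: 66

Derivation:
BFS flood-fill from (x=9, y=5):
  Distance 0: (x=9, y=5)
  Distance 1: (x=9, y=4), (x=8, y=5), (x=10, y=5)
  Distance 2: (x=9, y=3), (x=8, y=4), (x=7, y=5), (x=8, y=6), (x=10, y=6)
  Distance 3: (x=9, y=2), (x=8, y=3), (x=6, y=5), (x=8, y=7), (x=10, y=7)
  Distance 4: (x=9, y=1), (x=8, y=2), (x=10, y=2), (x=7, y=3), (x=6, y=6), (x=7, y=7), (x=9, y=7)
  Distance 5: (x=8, y=1), (x=7, y=2), (x=6, y=3), (x=5, y=6), (x=6, y=7)
  Distance 6: (x=6, y=2), (x=5, y=3), (x=5, y=7)
  Distance 7: (x=6, y=1), (x=5, y=2), (x=4, y=3), (x=5, y=4), (x=4, y=7)
  Distance 8: (x=6, y=0), (x=3, y=3), (x=4, y=4)
  Distance 9: (x=5, y=0), (x=7, y=0), (x=3, y=2), (x=2, y=3)
  Distance 10: (x=4, y=0), (x=3, y=1), (x=1, y=3), (x=2, y=4)
  Distance 11: (x=3, y=0), (x=2, y=1), (x=4, y=1), (x=1, y=2), (x=0, y=3), (x=2, y=5)
  Distance 12: (x=2, y=0), (x=1, y=1), (x=0, y=2), (x=1, y=5), (x=3, y=5), (x=2, y=6)
  Distance 13: (x=1, y=0), (x=0, y=1), (x=0, y=5), (x=1, y=6), (x=3, y=6)
  Distance 14: (x=0, y=0), (x=0, y=6), (x=1, y=7)
  Distance 15: (x=0, y=7)
Total reachable: 66 (grid has 67 open cells total)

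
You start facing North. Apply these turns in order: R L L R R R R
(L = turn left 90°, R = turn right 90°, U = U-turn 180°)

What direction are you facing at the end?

Start: North
  R (right (90° clockwise)) -> East
  L (left (90° counter-clockwise)) -> North
  L (left (90° counter-clockwise)) -> West
  R (right (90° clockwise)) -> North
  R (right (90° clockwise)) -> East
  R (right (90° clockwise)) -> South
  R (right (90° clockwise)) -> West
Final: West

Answer: Final heading: West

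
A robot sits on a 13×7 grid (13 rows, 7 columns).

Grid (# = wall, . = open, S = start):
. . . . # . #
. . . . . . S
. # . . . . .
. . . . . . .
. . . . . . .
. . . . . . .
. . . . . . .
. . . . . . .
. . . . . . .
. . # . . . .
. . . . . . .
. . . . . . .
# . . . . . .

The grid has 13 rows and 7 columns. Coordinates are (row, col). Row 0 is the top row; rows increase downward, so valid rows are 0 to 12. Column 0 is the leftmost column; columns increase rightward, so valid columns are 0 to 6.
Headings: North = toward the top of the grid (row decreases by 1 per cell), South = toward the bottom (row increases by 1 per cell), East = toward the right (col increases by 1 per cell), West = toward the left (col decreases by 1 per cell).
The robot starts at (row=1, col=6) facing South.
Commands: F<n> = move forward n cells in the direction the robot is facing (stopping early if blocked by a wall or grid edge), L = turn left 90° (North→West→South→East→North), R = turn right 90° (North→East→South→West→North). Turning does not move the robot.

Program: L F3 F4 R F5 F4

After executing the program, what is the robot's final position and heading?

Answer: Final position: (row=10, col=6), facing South

Derivation:
Start: (row=1, col=6), facing South
  L: turn left, now facing East
  F3: move forward 0/3 (blocked), now at (row=1, col=6)
  F4: move forward 0/4 (blocked), now at (row=1, col=6)
  R: turn right, now facing South
  F5: move forward 5, now at (row=6, col=6)
  F4: move forward 4, now at (row=10, col=6)
Final: (row=10, col=6), facing South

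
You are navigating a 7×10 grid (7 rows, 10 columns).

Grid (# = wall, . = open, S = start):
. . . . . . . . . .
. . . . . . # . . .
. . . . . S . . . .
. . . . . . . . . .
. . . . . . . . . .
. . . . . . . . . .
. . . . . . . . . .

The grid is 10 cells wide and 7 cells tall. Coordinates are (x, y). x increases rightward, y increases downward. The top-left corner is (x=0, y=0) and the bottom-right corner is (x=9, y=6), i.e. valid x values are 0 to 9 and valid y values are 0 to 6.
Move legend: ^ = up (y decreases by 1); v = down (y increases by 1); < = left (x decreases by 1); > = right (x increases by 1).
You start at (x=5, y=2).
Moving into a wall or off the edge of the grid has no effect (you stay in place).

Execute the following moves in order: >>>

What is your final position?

Start: (x=5, y=2)
  > (right): (x=5, y=2) -> (x=6, y=2)
  > (right): (x=6, y=2) -> (x=7, y=2)
  > (right): (x=7, y=2) -> (x=8, y=2)
Final: (x=8, y=2)

Answer: Final position: (x=8, y=2)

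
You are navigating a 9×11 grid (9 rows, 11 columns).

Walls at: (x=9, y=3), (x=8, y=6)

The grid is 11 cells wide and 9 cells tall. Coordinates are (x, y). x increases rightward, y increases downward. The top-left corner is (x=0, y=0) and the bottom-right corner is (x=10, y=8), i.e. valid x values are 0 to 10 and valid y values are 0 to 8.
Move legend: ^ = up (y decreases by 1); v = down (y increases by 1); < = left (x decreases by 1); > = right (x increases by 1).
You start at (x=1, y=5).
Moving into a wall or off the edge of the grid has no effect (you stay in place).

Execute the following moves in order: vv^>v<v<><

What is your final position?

Answer: Final position: (x=0, y=8)

Derivation:
Start: (x=1, y=5)
  v (down): (x=1, y=5) -> (x=1, y=6)
  v (down): (x=1, y=6) -> (x=1, y=7)
  ^ (up): (x=1, y=7) -> (x=1, y=6)
  > (right): (x=1, y=6) -> (x=2, y=6)
  v (down): (x=2, y=6) -> (x=2, y=7)
  < (left): (x=2, y=7) -> (x=1, y=7)
  v (down): (x=1, y=7) -> (x=1, y=8)
  < (left): (x=1, y=8) -> (x=0, y=8)
  > (right): (x=0, y=8) -> (x=1, y=8)
  < (left): (x=1, y=8) -> (x=0, y=8)
Final: (x=0, y=8)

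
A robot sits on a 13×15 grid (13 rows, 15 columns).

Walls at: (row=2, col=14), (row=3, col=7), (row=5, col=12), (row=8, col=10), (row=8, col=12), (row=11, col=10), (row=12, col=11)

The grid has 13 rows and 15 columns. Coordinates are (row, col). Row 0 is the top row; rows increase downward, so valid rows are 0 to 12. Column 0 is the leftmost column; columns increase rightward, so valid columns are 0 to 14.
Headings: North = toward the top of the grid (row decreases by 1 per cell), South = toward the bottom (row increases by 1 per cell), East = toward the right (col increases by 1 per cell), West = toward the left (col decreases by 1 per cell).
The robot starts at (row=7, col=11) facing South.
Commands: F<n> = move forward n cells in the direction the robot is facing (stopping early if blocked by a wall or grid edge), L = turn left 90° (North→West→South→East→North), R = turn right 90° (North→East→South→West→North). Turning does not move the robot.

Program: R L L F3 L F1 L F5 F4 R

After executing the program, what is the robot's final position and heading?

Answer: Final position: (row=6, col=5), facing North

Derivation:
Start: (row=7, col=11), facing South
  R: turn right, now facing West
  L: turn left, now facing South
  L: turn left, now facing East
  F3: move forward 3, now at (row=7, col=14)
  L: turn left, now facing North
  F1: move forward 1, now at (row=6, col=14)
  L: turn left, now facing West
  F5: move forward 5, now at (row=6, col=9)
  F4: move forward 4, now at (row=6, col=5)
  R: turn right, now facing North
Final: (row=6, col=5), facing North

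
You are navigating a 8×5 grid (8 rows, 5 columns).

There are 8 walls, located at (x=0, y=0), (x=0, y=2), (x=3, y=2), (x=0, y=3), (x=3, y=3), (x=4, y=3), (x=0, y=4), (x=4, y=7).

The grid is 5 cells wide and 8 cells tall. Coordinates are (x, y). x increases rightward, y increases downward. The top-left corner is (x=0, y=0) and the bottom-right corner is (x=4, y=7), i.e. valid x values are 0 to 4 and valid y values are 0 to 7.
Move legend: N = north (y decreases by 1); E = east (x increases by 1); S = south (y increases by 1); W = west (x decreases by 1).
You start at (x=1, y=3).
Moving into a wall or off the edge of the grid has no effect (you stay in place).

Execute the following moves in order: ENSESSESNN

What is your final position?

Start: (x=1, y=3)
  E (east): (x=1, y=3) -> (x=2, y=3)
  N (north): (x=2, y=3) -> (x=2, y=2)
  S (south): (x=2, y=2) -> (x=2, y=3)
  E (east): blocked, stay at (x=2, y=3)
  S (south): (x=2, y=3) -> (x=2, y=4)
  S (south): (x=2, y=4) -> (x=2, y=5)
  E (east): (x=2, y=5) -> (x=3, y=5)
  S (south): (x=3, y=5) -> (x=3, y=6)
  N (north): (x=3, y=6) -> (x=3, y=5)
  N (north): (x=3, y=5) -> (x=3, y=4)
Final: (x=3, y=4)

Answer: Final position: (x=3, y=4)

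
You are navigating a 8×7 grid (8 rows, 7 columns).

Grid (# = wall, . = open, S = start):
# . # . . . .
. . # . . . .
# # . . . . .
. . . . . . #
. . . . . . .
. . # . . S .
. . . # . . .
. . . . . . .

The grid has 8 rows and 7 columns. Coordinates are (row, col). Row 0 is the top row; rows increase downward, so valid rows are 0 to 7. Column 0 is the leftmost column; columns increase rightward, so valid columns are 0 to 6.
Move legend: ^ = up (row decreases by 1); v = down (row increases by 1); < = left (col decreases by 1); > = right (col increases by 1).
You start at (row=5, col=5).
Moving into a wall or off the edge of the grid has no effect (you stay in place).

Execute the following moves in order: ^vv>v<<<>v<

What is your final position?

Answer: Final position: (row=7, col=3)

Derivation:
Start: (row=5, col=5)
  ^ (up): (row=5, col=5) -> (row=4, col=5)
  v (down): (row=4, col=5) -> (row=5, col=5)
  v (down): (row=5, col=5) -> (row=6, col=5)
  > (right): (row=6, col=5) -> (row=6, col=6)
  v (down): (row=6, col=6) -> (row=7, col=6)
  < (left): (row=7, col=6) -> (row=7, col=5)
  < (left): (row=7, col=5) -> (row=7, col=4)
  < (left): (row=7, col=4) -> (row=7, col=3)
  > (right): (row=7, col=3) -> (row=7, col=4)
  v (down): blocked, stay at (row=7, col=4)
  < (left): (row=7, col=4) -> (row=7, col=3)
Final: (row=7, col=3)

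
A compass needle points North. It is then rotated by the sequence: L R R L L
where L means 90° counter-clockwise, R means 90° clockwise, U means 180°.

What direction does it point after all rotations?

Start: North
  L (left (90° counter-clockwise)) -> West
  R (right (90° clockwise)) -> North
  R (right (90° clockwise)) -> East
  L (left (90° counter-clockwise)) -> North
  L (left (90° counter-clockwise)) -> West
Final: West

Answer: Final heading: West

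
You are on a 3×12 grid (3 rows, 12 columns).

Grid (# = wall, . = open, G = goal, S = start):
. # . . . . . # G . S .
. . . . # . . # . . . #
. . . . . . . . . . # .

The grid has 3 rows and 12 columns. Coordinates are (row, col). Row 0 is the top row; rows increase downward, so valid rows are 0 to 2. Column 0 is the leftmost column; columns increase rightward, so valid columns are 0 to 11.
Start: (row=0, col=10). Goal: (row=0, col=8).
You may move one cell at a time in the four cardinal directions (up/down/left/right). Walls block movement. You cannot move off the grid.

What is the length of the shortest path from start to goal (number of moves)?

Answer: Shortest path length: 2

Derivation:
BFS from (row=0, col=10) until reaching (row=0, col=8):
  Distance 0: (row=0, col=10)
  Distance 1: (row=0, col=9), (row=0, col=11), (row=1, col=10)
  Distance 2: (row=0, col=8), (row=1, col=9)  <- goal reached here
One shortest path (2 moves): (row=0, col=10) -> (row=0, col=9) -> (row=0, col=8)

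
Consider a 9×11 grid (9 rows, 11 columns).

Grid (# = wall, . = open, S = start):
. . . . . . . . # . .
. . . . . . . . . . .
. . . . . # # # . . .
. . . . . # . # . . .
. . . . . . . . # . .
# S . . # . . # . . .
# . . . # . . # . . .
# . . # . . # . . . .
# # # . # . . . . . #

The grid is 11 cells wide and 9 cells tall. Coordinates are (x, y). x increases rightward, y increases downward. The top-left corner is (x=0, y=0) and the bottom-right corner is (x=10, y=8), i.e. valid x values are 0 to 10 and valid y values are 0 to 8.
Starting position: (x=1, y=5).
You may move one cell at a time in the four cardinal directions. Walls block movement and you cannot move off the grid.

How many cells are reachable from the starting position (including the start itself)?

BFS flood-fill from (x=1, y=5):
  Distance 0: (x=1, y=5)
  Distance 1: (x=1, y=4), (x=2, y=5), (x=1, y=6)
  Distance 2: (x=1, y=3), (x=0, y=4), (x=2, y=4), (x=3, y=5), (x=2, y=6), (x=1, y=7)
  Distance 3: (x=1, y=2), (x=0, y=3), (x=2, y=3), (x=3, y=4), (x=3, y=6), (x=2, y=7)
  Distance 4: (x=1, y=1), (x=0, y=2), (x=2, y=2), (x=3, y=3), (x=4, y=4)
  Distance 5: (x=1, y=0), (x=0, y=1), (x=2, y=1), (x=3, y=2), (x=4, y=3), (x=5, y=4)
  Distance 6: (x=0, y=0), (x=2, y=0), (x=3, y=1), (x=4, y=2), (x=6, y=4), (x=5, y=5)
  Distance 7: (x=3, y=0), (x=4, y=1), (x=6, y=3), (x=7, y=4), (x=6, y=5), (x=5, y=6)
  Distance 8: (x=4, y=0), (x=5, y=1), (x=6, y=6), (x=5, y=7)
  Distance 9: (x=5, y=0), (x=6, y=1), (x=4, y=7), (x=5, y=8)
  Distance 10: (x=6, y=0), (x=7, y=1), (x=6, y=8)
  Distance 11: (x=7, y=0), (x=8, y=1), (x=7, y=8)
  Distance 12: (x=9, y=1), (x=8, y=2), (x=7, y=7), (x=8, y=8)
  Distance 13: (x=9, y=0), (x=10, y=1), (x=9, y=2), (x=8, y=3), (x=8, y=7), (x=9, y=8)
  Distance 14: (x=10, y=0), (x=10, y=2), (x=9, y=3), (x=8, y=6), (x=9, y=7)
  Distance 15: (x=10, y=3), (x=9, y=4), (x=8, y=5), (x=9, y=6), (x=10, y=7)
  Distance 16: (x=10, y=4), (x=9, y=5), (x=10, y=6)
  Distance 17: (x=10, y=5)
Total reachable: 77 (grid has 78 open cells total)

Answer: Reachable cells: 77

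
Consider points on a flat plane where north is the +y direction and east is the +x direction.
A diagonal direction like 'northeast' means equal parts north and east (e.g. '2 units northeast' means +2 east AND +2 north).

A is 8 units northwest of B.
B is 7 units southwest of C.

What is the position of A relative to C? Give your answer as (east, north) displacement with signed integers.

Answer: A is at (east=-15, north=1) relative to C.

Derivation:
Place C at the origin (east=0, north=0).
  B is 7 units southwest of C: delta (east=-7, north=-7); B at (east=-7, north=-7).
  A is 8 units northwest of B: delta (east=-8, north=+8); A at (east=-15, north=1).
Therefore A relative to C: (east=-15, north=1).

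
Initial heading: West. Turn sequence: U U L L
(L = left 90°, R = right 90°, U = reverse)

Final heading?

Answer: Final heading: East

Derivation:
Start: West
  U (U-turn (180°)) -> East
  U (U-turn (180°)) -> West
  L (left (90° counter-clockwise)) -> South
  L (left (90° counter-clockwise)) -> East
Final: East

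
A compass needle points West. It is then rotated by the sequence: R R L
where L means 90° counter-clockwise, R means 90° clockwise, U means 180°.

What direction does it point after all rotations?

Answer: Final heading: North

Derivation:
Start: West
  R (right (90° clockwise)) -> North
  R (right (90° clockwise)) -> East
  L (left (90° counter-clockwise)) -> North
Final: North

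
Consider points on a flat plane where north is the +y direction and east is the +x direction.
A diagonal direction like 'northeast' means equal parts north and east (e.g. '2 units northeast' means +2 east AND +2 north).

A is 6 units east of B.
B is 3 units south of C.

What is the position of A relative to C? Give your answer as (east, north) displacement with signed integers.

Answer: A is at (east=6, north=-3) relative to C.

Derivation:
Place C at the origin (east=0, north=0).
  B is 3 units south of C: delta (east=+0, north=-3); B at (east=0, north=-3).
  A is 6 units east of B: delta (east=+6, north=+0); A at (east=6, north=-3).
Therefore A relative to C: (east=6, north=-3).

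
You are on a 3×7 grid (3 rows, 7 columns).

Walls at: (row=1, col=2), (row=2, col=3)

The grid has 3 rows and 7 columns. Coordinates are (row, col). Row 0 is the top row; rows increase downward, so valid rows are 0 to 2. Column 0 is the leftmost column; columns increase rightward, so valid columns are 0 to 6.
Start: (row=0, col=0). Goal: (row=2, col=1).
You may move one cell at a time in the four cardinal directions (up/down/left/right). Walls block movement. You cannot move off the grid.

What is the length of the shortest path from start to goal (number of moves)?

Answer: Shortest path length: 3

Derivation:
BFS from (row=0, col=0) until reaching (row=2, col=1):
  Distance 0: (row=0, col=0)
  Distance 1: (row=0, col=1), (row=1, col=0)
  Distance 2: (row=0, col=2), (row=1, col=1), (row=2, col=0)
  Distance 3: (row=0, col=3), (row=2, col=1)  <- goal reached here
One shortest path (3 moves): (row=0, col=0) -> (row=0, col=1) -> (row=1, col=1) -> (row=2, col=1)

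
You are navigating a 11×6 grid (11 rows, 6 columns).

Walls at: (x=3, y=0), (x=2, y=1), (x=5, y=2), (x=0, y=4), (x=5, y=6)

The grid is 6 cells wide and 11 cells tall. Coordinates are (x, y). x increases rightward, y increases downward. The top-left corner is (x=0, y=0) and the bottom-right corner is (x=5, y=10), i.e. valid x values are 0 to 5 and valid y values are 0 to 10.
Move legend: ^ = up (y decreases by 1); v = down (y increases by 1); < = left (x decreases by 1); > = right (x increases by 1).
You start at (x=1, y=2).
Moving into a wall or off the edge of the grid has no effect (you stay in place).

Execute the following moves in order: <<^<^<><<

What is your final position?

Start: (x=1, y=2)
  < (left): (x=1, y=2) -> (x=0, y=2)
  < (left): blocked, stay at (x=0, y=2)
  ^ (up): (x=0, y=2) -> (x=0, y=1)
  < (left): blocked, stay at (x=0, y=1)
  ^ (up): (x=0, y=1) -> (x=0, y=0)
  < (left): blocked, stay at (x=0, y=0)
  > (right): (x=0, y=0) -> (x=1, y=0)
  < (left): (x=1, y=0) -> (x=0, y=0)
  < (left): blocked, stay at (x=0, y=0)
Final: (x=0, y=0)

Answer: Final position: (x=0, y=0)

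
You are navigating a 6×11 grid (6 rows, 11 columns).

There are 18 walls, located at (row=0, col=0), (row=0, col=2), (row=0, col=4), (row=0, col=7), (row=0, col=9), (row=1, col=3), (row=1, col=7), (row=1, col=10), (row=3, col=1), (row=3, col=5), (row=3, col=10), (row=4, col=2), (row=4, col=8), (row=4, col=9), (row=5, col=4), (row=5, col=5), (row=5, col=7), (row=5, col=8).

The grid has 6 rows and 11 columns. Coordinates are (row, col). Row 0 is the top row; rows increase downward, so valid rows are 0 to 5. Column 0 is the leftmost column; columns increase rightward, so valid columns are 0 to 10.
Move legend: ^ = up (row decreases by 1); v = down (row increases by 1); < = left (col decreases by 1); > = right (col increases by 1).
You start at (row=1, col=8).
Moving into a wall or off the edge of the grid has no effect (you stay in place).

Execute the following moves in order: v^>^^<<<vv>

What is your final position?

Start: (row=1, col=8)
  v (down): (row=1, col=8) -> (row=2, col=8)
  ^ (up): (row=2, col=8) -> (row=1, col=8)
  > (right): (row=1, col=8) -> (row=1, col=9)
  ^ (up): blocked, stay at (row=1, col=9)
  ^ (up): blocked, stay at (row=1, col=9)
  < (left): (row=1, col=9) -> (row=1, col=8)
  < (left): blocked, stay at (row=1, col=8)
  < (left): blocked, stay at (row=1, col=8)
  v (down): (row=1, col=8) -> (row=2, col=8)
  v (down): (row=2, col=8) -> (row=3, col=8)
  > (right): (row=3, col=8) -> (row=3, col=9)
Final: (row=3, col=9)

Answer: Final position: (row=3, col=9)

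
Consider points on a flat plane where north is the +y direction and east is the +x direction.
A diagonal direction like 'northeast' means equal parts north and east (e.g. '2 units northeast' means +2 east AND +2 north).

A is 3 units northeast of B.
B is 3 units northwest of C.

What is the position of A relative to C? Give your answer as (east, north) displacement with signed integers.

Place C at the origin (east=0, north=0).
  B is 3 units northwest of C: delta (east=-3, north=+3); B at (east=-3, north=3).
  A is 3 units northeast of B: delta (east=+3, north=+3); A at (east=0, north=6).
Therefore A relative to C: (east=0, north=6).

Answer: A is at (east=0, north=6) relative to C.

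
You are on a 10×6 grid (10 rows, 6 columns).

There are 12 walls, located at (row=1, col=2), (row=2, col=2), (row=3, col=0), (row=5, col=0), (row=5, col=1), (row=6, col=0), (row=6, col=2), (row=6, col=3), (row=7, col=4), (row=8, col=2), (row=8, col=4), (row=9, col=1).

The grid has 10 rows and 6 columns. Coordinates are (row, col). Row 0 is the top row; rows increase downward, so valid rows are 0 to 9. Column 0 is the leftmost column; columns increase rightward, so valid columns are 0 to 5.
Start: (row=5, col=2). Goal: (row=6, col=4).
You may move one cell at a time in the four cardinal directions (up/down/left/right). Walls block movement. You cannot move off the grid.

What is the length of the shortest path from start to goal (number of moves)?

Answer: Shortest path length: 3

Derivation:
BFS from (row=5, col=2) until reaching (row=6, col=4):
  Distance 0: (row=5, col=2)
  Distance 1: (row=4, col=2), (row=5, col=3)
  Distance 2: (row=3, col=2), (row=4, col=1), (row=4, col=3), (row=5, col=4)
  Distance 3: (row=3, col=1), (row=3, col=3), (row=4, col=0), (row=4, col=4), (row=5, col=5), (row=6, col=4)  <- goal reached here
One shortest path (3 moves): (row=5, col=2) -> (row=5, col=3) -> (row=5, col=4) -> (row=6, col=4)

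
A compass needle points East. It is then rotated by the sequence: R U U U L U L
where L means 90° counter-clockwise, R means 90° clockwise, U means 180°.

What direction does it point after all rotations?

Answer: Final heading: North

Derivation:
Start: East
  R (right (90° clockwise)) -> South
  U (U-turn (180°)) -> North
  U (U-turn (180°)) -> South
  U (U-turn (180°)) -> North
  L (left (90° counter-clockwise)) -> West
  U (U-turn (180°)) -> East
  L (left (90° counter-clockwise)) -> North
Final: North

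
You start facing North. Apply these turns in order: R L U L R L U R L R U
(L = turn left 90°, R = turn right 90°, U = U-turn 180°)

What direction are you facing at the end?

Answer: Final heading: South

Derivation:
Start: North
  R (right (90° clockwise)) -> East
  L (left (90° counter-clockwise)) -> North
  U (U-turn (180°)) -> South
  L (left (90° counter-clockwise)) -> East
  R (right (90° clockwise)) -> South
  L (left (90° counter-clockwise)) -> East
  U (U-turn (180°)) -> West
  R (right (90° clockwise)) -> North
  L (left (90° counter-clockwise)) -> West
  R (right (90° clockwise)) -> North
  U (U-turn (180°)) -> South
Final: South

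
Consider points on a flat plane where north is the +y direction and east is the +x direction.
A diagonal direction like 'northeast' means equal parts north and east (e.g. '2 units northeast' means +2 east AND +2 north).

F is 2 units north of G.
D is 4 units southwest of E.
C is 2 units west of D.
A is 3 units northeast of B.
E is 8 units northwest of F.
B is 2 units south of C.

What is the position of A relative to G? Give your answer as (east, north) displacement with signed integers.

Place G at the origin (east=0, north=0).
  F is 2 units north of G: delta (east=+0, north=+2); F at (east=0, north=2).
  E is 8 units northwest of F: delta (east=-8, north=+8); E at (east=-8, north=10).
  D is 4 units southwest of E: delta (east=-4, north=-4); D at (east=-12, north=6).
  C is 2 units west of D: delta (east=-2, north=+0); C at (east=-14, north=6).
  B is 2 units south of C: delta (east=+0, north=-2); B at (east=-14, north=4).
  A is 3 units northeast of B: delta (east=+3, north=+3); A at (east=-11, north=7).
Therefore A relative to G: (east=-11, north=7).

Answer: A is at (east=-11, north=7) relative to G.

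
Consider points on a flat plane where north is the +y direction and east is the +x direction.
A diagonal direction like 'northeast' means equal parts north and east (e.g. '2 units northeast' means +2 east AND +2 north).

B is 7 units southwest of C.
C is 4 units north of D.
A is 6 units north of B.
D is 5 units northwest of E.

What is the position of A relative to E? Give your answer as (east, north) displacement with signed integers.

Answer: A is at (east=-12, north=8) relative to E.

Derivation:
Place E at the origin (east=0, north=0).
  D is 5 units northwest of E: delta (east=-5, north=+5); D at (east=-5, north=5).
  C is 4 units north of D: delta (east=+0, north=+4); C at (east=-5, north=9).
  B is 7 units southwest of C: delta (east=-7, north=-7); B at (east=-12, north=2).
  A is 6 units north of B: delta (east=+0, north=+6); A at (east=-12, north=8).
Therefore A relative to E: (east=-12, north=8).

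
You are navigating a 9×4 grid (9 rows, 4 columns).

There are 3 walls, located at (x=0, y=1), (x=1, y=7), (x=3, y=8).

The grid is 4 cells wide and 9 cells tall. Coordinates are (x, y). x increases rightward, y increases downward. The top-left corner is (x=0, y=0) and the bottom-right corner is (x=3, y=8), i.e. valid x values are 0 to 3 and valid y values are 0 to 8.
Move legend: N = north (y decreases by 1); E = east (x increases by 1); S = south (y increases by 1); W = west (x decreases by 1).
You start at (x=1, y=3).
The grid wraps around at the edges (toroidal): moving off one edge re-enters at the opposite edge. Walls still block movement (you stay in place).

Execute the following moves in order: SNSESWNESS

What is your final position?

Start: (x=1, y=3)
  S (south): (x=1, y=3) -> (x=1, y=4)
  N (north): (x=1, y=4) -> (x=1, y=3)
  S (south): (x=1, y=3) -> (x=1, y=4)
  E (east): (x=1, y=4) -> (x=2, y=4)
  S (south): (x=2, y=4) -> (x=2, y=5)
  W (west): (x=2, y=5) -> (x=1, y=5)
  N (north): (x=1, y=5) -> (x=1, y=4)
  E (east): (x=1, y=4) -> (x=2, y=4)
  S (south): (x=2, y=4) -> (x=2, y=5)
  S (south): (x=2, y=5) -> (x=2, y=6)
Final: (x=2, y=6)

Answer: Final position: (x=2, y=6)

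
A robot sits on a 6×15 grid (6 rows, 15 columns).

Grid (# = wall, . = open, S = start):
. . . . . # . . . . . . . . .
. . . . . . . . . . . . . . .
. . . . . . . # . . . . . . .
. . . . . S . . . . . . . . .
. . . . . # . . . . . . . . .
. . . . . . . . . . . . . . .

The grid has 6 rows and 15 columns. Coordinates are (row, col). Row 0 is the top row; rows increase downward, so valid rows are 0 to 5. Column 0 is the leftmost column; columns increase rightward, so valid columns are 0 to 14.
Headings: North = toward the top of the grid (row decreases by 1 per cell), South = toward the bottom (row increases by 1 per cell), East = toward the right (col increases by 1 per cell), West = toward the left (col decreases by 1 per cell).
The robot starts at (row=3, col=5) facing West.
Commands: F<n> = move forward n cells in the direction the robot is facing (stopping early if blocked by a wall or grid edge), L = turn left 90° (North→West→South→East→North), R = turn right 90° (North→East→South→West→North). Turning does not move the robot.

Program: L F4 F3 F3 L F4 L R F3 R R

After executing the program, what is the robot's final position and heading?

Answer: Final position: (row=3, col=12), facing West

Derivation:
Start: (row=3, col=5), facing West
  L: turn left, now facing South
  F4: move forward 0/4 (blocked), now at (row=3, col=5)
  F3: move forward 0/3 (blocked), now at (row=3, col=5)
  F3: move forward 0/3 (blocked), now at (row=3, col=5)
  L: turn left, now facing East
  F4: move forward 4, now at (row=3, col=9)
  L: turn left, now facing North
  R: turn right, now facing East
  F3: move forward 3, now at (row=3, col=12)
  R: turn right, now facing South
  R: turn right, now facing West
Final: (row=3, col=12), facing West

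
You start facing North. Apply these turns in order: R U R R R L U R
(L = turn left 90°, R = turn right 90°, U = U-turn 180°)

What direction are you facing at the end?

Answer: Final heading: North

Derivation:
Start: North
  R (right (90° clockwise)) -> East
  U (U-turn (180°)) -> West
  R (right (90° clockwise)) -> North
  R (right (90° clockwise)) -> East
  R (right (90° clockwise)) -> South
  L (left (90° counter-clockwise)) -> East
  U (U-turn (180°)) -> West
  R (right (90° clockwise)) -> North
Final: North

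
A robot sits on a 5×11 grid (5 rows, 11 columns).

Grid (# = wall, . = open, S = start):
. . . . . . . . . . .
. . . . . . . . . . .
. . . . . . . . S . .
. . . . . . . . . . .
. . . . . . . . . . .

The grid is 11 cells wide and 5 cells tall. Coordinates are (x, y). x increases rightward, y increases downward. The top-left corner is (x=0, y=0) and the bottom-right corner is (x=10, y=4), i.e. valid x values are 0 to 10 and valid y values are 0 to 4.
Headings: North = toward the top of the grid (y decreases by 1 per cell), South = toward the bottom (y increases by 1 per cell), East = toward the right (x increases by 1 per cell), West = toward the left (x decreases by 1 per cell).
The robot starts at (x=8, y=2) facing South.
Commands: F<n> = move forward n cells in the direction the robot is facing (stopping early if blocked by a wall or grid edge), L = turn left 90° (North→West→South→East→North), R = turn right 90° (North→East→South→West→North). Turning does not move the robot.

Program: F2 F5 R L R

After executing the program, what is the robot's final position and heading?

Answer: Final position: (x=8, y=4), facing West

Derivation:
Start: (x=8, y=2), facing South
  F2: move forward 2, now at (x=8, y=4)
  F5: move forward 0/5 (blocked), now at (x=8, y=4)
  R: turn right, now facing West
  L: turn left, now facing South
  R: turn right, now facing West
Final: (x=8, y=4), facing West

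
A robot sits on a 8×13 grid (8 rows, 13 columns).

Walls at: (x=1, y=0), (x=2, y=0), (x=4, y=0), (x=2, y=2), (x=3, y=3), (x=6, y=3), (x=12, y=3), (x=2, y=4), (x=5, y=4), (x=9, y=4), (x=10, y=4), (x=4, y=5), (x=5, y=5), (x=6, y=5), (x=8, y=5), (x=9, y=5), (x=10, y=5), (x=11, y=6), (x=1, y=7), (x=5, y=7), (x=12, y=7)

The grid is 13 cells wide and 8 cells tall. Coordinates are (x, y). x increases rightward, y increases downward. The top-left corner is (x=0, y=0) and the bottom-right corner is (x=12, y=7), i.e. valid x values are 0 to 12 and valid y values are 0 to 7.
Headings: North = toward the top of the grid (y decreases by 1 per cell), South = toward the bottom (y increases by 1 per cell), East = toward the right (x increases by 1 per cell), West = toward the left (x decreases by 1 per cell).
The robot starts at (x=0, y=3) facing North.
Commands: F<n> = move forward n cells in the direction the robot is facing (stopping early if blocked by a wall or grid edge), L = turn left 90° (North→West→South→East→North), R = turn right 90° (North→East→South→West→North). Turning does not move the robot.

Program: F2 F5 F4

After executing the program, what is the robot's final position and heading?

Start: (x=0, y=3), facing North
  F2: move forward 2, now at (x=0, y=1)
  F5: move forward 1/5 (blocked), now at (x=0, y=0)
  F4: move forward 0/4 (blocked), now at (x=0, y=0)
Final: (x=0, y=0), facing North

Answer: Final position: (x=0, y=0), facing North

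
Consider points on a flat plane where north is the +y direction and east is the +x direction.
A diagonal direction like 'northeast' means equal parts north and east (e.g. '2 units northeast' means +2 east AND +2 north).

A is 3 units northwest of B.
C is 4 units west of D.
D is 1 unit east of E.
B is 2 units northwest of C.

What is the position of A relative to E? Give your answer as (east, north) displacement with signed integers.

Answer: A is at (east=-8, north=5) relative to E.

Derivation:
Place E at the origin (east=0, north=0).
  D is 1 unit east of E: delta (east=+1, north=+0); D at (east=1, north=0).
  C is 4 units west of D: delta (east=-4, north=+0); C at (east=-3, north=0).
  B is 2 units northwest of C: delta (east=-2, north=+2); B at (east=-5, north=2).
  A is 3 units northwest of B: delta (east=-3, north=+3); A at (east=-8, north=5).
Therefore A relative to E: (east=-8, north=5).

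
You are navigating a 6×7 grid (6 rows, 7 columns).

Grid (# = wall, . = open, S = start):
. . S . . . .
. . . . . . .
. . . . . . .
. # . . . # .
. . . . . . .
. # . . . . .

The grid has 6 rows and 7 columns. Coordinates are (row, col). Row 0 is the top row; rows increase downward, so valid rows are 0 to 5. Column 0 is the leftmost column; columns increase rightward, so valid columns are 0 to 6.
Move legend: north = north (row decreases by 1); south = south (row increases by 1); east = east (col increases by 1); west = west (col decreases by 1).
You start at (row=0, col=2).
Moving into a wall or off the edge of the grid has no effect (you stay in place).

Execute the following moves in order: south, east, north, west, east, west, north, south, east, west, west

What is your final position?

Answer: Final position: (row=1, col=1)

Derivation:
Start: (row=0, col=2)
  south (south): (row=0, col=2) -> (row=1, col=2)
  east (east): (row=1, col=2) -> (row=1, col=3)
  north (north): (row=1, col=3) -> (row=0, col=3)
  west (west): (row=0, col=3) -> (row=0, col=2)
  east (east): (row=0, col=2) -> (row=0, col=3)
  west (west): (row=0, col=3) -> (row=0, col=2)
  north (north): blocked, stay at (row=0, col=2)
  south (south): (row=0, col=2) -> (row=1, col=2)
  east (east): (row=1, col=2) -> (row=1, col=3)
  west (west): (row=1, col=3) -> (row=1, col=2)
  west (west): (row=1, col=2) -> (row=1, col=1)
Final: (row=1, col=1)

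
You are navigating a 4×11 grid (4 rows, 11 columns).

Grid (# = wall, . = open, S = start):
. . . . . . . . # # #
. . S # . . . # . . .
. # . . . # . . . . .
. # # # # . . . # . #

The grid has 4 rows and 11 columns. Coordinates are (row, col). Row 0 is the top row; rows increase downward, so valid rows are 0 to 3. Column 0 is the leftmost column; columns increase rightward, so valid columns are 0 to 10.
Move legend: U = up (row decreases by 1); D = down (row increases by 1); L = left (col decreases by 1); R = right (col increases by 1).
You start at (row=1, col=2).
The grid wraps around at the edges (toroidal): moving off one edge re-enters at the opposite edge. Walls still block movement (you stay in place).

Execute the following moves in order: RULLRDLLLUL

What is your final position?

Start: (row=1, col=2)
  R (right): blocked, stay at (row=1, col=2)
  U (up): (row=1, col=2) -> (row=0, col=2)
  L (left): (row=0, col=2) -> (row=0, col=1)
  L (left): (row=0, col=1) -> (row=0, col=0)
  R (right): (row=0, col=0) -> (row=0, col=1)
  D (down): (row=0, col=1) -> (row=1, col=1)
  L (left): (row=1, col=1) -> (row=1, col=0)
  L (left): (row=1, col=0) -> (row=1, col=10)
  L (left): (row=1, col=10) -> (row=1, col=9)
  U (up): blocked, stay at (row=1, col=9)
  L (left): (row=1, col=9) -> (row=1, col=8)
Final: (row=1, col=8)

Answer: Final position: (row=1, col=8)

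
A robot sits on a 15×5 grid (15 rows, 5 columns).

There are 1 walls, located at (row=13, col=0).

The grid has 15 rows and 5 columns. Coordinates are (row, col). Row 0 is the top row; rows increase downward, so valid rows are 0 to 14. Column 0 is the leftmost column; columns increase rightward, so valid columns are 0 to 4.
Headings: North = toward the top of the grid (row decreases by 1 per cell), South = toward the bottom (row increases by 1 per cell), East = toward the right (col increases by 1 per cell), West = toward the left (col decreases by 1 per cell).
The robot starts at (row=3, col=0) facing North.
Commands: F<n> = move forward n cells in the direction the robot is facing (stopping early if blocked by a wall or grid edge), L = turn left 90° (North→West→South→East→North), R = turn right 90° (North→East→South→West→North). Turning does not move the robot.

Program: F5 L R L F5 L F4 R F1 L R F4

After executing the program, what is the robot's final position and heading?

Answer: Final position: (row=4, col=0), facing West

Derivation:
Start: (row=3, col=0), facing North
  F5: move forward 3/5 (blocked), now at (row=0, col=0)
  L: turn left, now facing West
  R: turn right, now facing North
  L: turn left, now facing West
  F5: move forward 0/5 (blocked), now at (row=0, col=0)
  L: turn left, now facing South
  F4: move forward 4, now at (row=4, col=0)
  R: turn right, now facing West
  F1: move forward 0/1 (blocked), now at (row=4, col=0)
  L: turn left, now facing South
  R: turn right, now facing West
  F4: move forward 0/4 (blocked), now at (row=4, col=0)
Final: (row=4, col=0), facing West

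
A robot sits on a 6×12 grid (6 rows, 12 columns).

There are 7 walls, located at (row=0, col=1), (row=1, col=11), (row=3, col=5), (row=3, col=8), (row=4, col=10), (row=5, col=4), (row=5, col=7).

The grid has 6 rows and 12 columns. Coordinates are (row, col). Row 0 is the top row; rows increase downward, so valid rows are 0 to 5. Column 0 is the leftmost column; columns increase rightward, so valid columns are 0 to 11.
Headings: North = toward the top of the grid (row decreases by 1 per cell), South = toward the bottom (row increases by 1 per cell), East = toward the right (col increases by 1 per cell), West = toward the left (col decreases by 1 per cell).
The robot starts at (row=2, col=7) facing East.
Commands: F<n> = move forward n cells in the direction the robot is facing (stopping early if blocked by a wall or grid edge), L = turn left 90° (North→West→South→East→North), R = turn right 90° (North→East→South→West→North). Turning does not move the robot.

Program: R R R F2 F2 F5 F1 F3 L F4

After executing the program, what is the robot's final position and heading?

Answer: Final position: (row=0, col=3), facing West

Derivation:
Start: (row=2, col=7), facing East
  R: turn right, now facing South
  R: turn right, now facing West
  R: turn right, now facing North
  F2: move forward 2, now at (row=0, col=7)
  F2: move forward 0/2 (blocked), now at (row=0, col=7)
  F5: move forward 0/5 (blocked), now at (row=0, col=7)
  F1: move forward 0/1 (blocked), now at (row=0, col=7)
  F3: move forward 0/3 (blocked), now at (row=0, col=7)
  L: turn left, now facing West
  F4: move forward 4, now at (row=0, col=3)
Final: (row=0, col=3), facing West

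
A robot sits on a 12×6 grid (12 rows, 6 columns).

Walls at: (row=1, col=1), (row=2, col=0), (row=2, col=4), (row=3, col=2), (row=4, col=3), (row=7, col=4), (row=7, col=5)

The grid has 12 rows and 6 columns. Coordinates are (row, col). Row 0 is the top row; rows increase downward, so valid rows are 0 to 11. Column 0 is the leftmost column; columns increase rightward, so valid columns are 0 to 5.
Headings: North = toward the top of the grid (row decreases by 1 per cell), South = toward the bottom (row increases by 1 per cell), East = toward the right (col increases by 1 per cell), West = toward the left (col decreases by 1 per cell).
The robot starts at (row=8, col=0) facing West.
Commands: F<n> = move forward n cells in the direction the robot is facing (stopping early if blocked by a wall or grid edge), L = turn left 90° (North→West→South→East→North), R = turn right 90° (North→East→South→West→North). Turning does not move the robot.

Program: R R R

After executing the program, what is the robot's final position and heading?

Start: (row=8, col=0), facing West
  R: turn right, now facing North
  R: turn right, now facing East
  R: turn right, now facing South
Final: (row=8, col=0), facing South

Answer: Final position: (row=8, col=0), facing South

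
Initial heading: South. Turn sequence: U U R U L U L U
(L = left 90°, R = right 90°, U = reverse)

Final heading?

Answer: Final heading: West

Derivation:
Start: South
  U (U-turn (180°)) -> North
  U (U-turn (180°)) -> South
  R (right (90° clockwise)) -> West
  U (U-turn (180°)) -> East
  L (left (90° counter-clockwise)) -> North
  U (U-turn (180°)) -> South
  L (left (90° counter-clockwise)) -> East
  U (U-turn (180°)) -> West
Final: West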